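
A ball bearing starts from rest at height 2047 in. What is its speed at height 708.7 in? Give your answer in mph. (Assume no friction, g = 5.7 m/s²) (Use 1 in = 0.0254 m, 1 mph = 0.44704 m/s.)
Convert to SI: h₁−h₂ = 33.9928 m
mgh₁ = mgh₂ + ½mv² ⇒ v = √(2g(h₁−h₂)) = √(2·5.7·33.9928) = 19.6855 m/s = 44.04 mph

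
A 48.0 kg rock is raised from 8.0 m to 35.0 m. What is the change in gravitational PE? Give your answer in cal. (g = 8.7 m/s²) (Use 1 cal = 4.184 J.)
ΔPE = mgΔh = (48.0)(8.7)(27.0) = 11275.2 J = 2695 cal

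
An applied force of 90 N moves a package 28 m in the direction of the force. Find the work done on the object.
W = F·d = (90)(28) = 2520 J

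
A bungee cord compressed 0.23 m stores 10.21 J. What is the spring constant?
k = 2·PE/x² = 2·10.21/(0.23)² = 386.0 N/m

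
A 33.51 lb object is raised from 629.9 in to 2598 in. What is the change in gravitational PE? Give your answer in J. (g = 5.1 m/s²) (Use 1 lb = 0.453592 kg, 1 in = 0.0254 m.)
Convert to SI: m = 15.1999 kg, Δh = 49.9897 m
ΔPE = mgΔh = (15.1999)(5.1)(49.9897) = 3875 J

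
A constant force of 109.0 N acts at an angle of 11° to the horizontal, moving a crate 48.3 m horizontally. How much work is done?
W = F·d·cosθ = (109.0)(48.3)cos(11°) = 5168 J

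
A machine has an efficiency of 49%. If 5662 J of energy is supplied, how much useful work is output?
W_out = η·W_in = 0.49·5662 = 2774.38 J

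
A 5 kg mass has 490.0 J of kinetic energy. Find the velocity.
v = √(2·KE/m) = √(2·490.0/5) = 14.0 m/s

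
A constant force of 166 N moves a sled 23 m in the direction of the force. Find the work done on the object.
W = F·d = (166)(23) = 3818 J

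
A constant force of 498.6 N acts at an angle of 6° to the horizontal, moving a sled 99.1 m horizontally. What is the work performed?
W = F·d·cosθ = (498.6)(99.1)cos(6°) = 49140 J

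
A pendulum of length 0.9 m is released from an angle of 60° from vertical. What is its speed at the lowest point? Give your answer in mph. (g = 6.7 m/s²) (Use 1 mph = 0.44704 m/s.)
h = L(1 − cosθ) = 0.9(1 − cos60°) = 0.45 m
v = √(2gh) = √(2·6.7·0.45) = 2.45561 m/s = 5.493 mph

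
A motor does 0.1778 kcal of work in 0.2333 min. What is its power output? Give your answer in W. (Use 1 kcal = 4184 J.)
Convert to SI: W = 743.915 J, t = 13.998 s
P = W/t = 743.915/13.998 = 53.14 W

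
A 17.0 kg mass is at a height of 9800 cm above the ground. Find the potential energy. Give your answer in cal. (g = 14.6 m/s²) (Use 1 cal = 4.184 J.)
Convert to SI: m = 17.0 kg, h = 98.0 m
PE = mgh = (17.0)(14.6)(98.0) = 24323.6 J = 5813 cal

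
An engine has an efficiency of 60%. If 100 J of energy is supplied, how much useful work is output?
W_out = η·W_in = 0.6·100 = 60.0 J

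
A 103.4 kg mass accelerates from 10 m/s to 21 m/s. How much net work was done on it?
W = ΔKE = ½m(v₂² − v₁²) = ½(103.4)(21² − 10²) = 17629.7 J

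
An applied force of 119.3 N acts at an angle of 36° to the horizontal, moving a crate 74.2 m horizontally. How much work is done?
W = F·d·cosθ = (119.3)(74.2)cos(36°) = 7161 J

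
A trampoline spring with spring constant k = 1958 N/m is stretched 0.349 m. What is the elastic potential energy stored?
PE = ½kx² = ½(1958)(0.349)² = 119.2 J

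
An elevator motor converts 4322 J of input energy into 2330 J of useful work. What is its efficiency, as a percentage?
η = W_out/W_in = 2330/4322 = 53.91%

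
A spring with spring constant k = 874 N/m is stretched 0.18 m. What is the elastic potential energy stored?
PE = ½kx² = ½(874)(0.18)² = 14.16 J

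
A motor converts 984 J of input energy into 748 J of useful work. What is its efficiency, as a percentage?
η = W_out/W_in = 748/984 = 76.02%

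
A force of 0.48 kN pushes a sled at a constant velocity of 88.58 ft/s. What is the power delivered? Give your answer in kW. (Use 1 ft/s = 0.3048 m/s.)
Convert to SI: F = 480.0 N, v = 26.9992 m/s
P = Fv = (480.0)(26.9992) = 12959.6 W = 12.96 kW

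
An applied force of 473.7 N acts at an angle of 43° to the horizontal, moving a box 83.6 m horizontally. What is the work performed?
W = F·d·cosθ = (473.7)(83.6)cos(43°) = 28960 J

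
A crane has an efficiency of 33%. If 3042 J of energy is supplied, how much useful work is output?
W_out = η·W_in = 0.33·3042 = 1003.86 J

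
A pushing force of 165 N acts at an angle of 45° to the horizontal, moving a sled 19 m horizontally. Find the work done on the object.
W = F·d·cosθ = (165)(19)cos(45°) = 2217 J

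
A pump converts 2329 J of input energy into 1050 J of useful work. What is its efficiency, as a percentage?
η = W_out/W_in = 1050/2329 = 45.08%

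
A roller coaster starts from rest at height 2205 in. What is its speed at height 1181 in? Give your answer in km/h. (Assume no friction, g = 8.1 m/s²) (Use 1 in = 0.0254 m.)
Convert to SI: h₁−h₂ = 26.0096 m
mgh₁ = mgh₂ + ½mv² ⇒ v = √(2g(h₁−h₂)) = √(2·8.1·26.0096) = 20.5269 m/s = 73.9 km/h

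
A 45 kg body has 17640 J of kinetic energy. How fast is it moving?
v = √(2·KE/m) = √(2·17640/45) = 28.0 m/s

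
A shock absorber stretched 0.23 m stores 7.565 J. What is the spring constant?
k = 2·PE/x² = 2·7.565/(0.23)² = 286.0 N/m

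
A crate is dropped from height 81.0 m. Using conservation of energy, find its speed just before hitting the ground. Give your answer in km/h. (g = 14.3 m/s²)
mgh = ½mv² ⇒ v = √(2gh) = √(2·14.3·81.0) = 48.1311 m/s = 173.3 km/h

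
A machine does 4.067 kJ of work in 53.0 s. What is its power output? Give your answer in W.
Convert to SI: W = 4067.0 J, t = 53.0 s
P = W/t = 4067.0/53.0 = 76.74 W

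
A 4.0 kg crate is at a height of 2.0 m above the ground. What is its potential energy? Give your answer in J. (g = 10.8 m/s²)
PE = mgh = (4.0)(10.8)(2.0) = 86.4 J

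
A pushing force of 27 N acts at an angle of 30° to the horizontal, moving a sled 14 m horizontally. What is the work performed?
W = F·d·cosθ = (27)(14)cos(30°) = 327.4 J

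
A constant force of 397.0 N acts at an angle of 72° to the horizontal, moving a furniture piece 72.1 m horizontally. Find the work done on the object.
W = F·d·cosθ = (397.0)(72.1)cos(72°) = 8845 J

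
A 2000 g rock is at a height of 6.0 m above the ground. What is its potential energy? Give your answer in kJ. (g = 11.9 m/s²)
Convert to SI: m = 2.0 kg, h = 6.0 m
PE = mgh = (2.0)(11.9)(6.0) = 142.8 J = 0.1428 kJ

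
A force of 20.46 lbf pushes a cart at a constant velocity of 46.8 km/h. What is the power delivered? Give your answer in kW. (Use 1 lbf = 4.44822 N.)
Convert to SI: F = 91.0106 N, v = 13.0 m/s
P = Fv = (91.0106)(13.0) = 1183.14 W = 1.183 kW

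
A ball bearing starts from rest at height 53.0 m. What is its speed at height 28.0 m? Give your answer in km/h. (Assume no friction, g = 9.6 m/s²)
mgh₁ = mgh₂ + ½mv² ⇒ v = √(2g(h₁−h₂)) = √(2·9.6·25.0) = 21.9089 m/s = 78.87 km/h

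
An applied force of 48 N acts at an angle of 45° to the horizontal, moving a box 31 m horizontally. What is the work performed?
W = F·d·cosθ = (48)(31)cos(45°) = 1052 J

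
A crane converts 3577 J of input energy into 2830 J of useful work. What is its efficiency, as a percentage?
η = W_out/W_in = 2830/3577 = 79.12%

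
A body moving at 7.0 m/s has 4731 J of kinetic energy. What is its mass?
m = 2·KE/v² = 2·4731/(7.0)² = 193.1 kg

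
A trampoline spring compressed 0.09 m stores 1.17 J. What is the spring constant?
k = 2·PE/x² = 2·1.17/(0.09)² = 288.9 N/m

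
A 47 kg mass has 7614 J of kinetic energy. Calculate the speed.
v = √(2·KE/m) = √(2·7614/47) = 18.0 m/s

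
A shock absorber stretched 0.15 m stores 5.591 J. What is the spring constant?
k = 2·PE/x² = 2·5.591/(0.15)² = 497.0 N/m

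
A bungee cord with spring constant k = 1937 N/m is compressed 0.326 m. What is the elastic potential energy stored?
PE = ½kx² = ½(1937)(0.326)² = 102.9 J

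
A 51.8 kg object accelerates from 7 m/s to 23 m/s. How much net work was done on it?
W = ΔKE = ½m(v₂² − v₁²) = ½(51.8)(23² − 7²) = 12432.0 J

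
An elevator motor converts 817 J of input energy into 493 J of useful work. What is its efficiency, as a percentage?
η = W_out/W_in = 493/817 = 60.34%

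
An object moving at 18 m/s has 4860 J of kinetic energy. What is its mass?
m = 2·KE/v² = 2·4860/(18)² = 30.0 kg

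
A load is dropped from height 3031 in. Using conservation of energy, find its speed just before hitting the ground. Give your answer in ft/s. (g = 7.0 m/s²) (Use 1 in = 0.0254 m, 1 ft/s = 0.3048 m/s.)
Convert to SI: h = 76.9874 m
mgh = ½mv² ⇒ v = √(2gh) = √(2·7.0·76.9874) = 32.8302 m/s = 107.7 ft/s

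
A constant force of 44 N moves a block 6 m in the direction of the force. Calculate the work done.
W = F·d = (44)(6) = 264.0 J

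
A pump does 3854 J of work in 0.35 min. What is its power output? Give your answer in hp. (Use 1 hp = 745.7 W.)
Convert to SI: W = 3854.0 J, t = 21.0 s
P = W/t = 3854.0/21.0 = 183.524 W = 0.2461 hp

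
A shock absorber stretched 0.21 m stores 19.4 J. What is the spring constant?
k = 2·PE/x² = 2·19.4/(0.21)² = 879.8 N/m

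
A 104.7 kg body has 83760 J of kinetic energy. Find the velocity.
v = √(2·KE/m) = √(2·83760/104.7) = 40.0 m/s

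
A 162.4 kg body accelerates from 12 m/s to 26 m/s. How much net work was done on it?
W = ΔKE = ½m(v₂² − v₁²) = ½(162.4)(26² − 12²) = 43198.4 J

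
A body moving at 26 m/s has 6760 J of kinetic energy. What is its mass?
m = 2·KE/v² = 2·6760/(26)² = 20.0 kg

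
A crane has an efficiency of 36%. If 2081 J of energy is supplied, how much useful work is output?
W_out = η·W_in = 0.36·2081 = 749.16 J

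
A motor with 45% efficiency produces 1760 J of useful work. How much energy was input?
W_in = W_out/η = 1760/0.45 = 3911 J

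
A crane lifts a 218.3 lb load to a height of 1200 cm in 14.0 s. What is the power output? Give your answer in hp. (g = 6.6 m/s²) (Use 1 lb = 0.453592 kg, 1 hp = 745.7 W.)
Convert to SI: m = 99.0191 kg, h = 12.0 m, t = 14.0 s
P = mgh/t = (99.0191)(6.6)(12.0)/14.0 = 560.165 W = 0.7512 hp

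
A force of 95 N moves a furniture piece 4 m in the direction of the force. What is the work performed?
W = F·d = (95)(4) = 380.0 J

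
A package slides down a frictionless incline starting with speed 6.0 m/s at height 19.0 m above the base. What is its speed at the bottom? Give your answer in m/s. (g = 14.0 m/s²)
½mv₀² + mgh = ½mv² ⇒ v = √(v₀² + 2gh) = √(6.0² + 2·14.0·19.0) = 23.83 m/s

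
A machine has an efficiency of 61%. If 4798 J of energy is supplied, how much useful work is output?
W_out = η·W_in = 0.61·4798 = 2926.78 J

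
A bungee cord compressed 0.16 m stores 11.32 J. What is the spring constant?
k = 2·PE/x² = 2·11.32/(0.16)² = 884.4 N/m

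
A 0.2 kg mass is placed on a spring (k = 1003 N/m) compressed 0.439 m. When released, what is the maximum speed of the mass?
½kx² = ½mv² ⇒ v = x√(k/m) = (0.439)√(1003/0.2) = 31.09 m/s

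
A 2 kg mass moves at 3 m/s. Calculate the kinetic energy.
KE = ½mv² = ½(2)(3)² = 9.0 J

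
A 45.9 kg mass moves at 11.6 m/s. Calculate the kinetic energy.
KE = ½mv² = ½(45.9)(11.6)² = 3088 J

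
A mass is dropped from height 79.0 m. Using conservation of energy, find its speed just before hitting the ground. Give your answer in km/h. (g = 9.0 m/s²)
mgh = ½mv² ⇒ v = √(2gh) = √(2·9.0·79.0) = 37.7094 m/s = 135.8 km/h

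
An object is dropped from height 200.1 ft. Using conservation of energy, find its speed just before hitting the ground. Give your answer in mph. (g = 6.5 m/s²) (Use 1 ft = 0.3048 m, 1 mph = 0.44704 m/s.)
Convert to SI: h = 60.9905 m
mgh = ½mv² ⇒ v = √(2gh) = √(2·6.5·60.9905) = 28.1581 m/s = 62.99 mph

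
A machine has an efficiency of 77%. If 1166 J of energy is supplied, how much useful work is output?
W_out = η·W_in = 0.77·1166 = 897.82 J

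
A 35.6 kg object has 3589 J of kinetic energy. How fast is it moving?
v = √(2·KE/m) = √(2·3589/35.6) = 14.2 m/s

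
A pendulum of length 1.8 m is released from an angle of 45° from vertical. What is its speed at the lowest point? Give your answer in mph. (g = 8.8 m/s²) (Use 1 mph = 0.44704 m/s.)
h = L(1 − cosθ) = 1.8(1 − cos45°) = 0.527208 m
v = √(2gh) = √(2·8.8·0.527208) = 3.04612 m/s = 6.814 mph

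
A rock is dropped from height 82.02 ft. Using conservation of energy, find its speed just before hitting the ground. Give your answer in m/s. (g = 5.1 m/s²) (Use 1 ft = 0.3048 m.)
Convert to SI: h = 24.9997 m
mgh = ½mv² ⇒ v = √(2gh) = √(2·5.1·24.9997) = 15.97 m/s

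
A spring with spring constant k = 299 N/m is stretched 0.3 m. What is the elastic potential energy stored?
PE = ½kx² = ½(299)(0.3)² = 13.46 J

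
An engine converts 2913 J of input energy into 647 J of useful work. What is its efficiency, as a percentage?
η = W_out/W_in = 647/2913 = 22.21%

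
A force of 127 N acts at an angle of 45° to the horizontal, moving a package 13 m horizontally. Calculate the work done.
W = F·d·cosθ = (127)(13)cos(45°) = 1167 J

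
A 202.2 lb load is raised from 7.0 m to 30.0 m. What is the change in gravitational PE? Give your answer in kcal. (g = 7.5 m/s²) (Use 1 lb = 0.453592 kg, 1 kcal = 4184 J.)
Convert to SI: m = 91.7163 kg, Δh = 23.0 m
ΔPE = mgΔh = (91.7163)(7.5)(23.0) = 15821.1 J = 3.781 kcal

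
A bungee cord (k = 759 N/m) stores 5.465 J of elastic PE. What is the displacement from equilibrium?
x = √(2·PE/k) = √(2·5.465/759) = 0.12 m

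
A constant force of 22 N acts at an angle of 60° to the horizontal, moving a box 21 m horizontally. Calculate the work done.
W = F·d·cosθ = (22)(21)cos(60°) = 231.0 J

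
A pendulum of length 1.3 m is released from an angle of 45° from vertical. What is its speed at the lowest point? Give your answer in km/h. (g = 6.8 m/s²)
h = L(1 − cosθ) = 1.3(1 − cos45°) = 0.380761 m
v = √(2gh) = √(2·6.8·0.380761) = 2.2756 m/s = 8.192 km/h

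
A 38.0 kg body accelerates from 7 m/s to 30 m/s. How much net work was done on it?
W = ΔKE = ½m(v₂² − v₁²) = ½(38.0)(30² − 7²) = 16169.0 J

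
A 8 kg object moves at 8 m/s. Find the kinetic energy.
KE = ½mv² = ½(8)(8)² = 256.0 J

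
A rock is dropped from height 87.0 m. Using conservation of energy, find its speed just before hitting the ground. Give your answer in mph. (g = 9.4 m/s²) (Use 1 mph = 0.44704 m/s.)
mgh = ½mv² ⇒ v = √(2gh) = √(2·9.4·87.0) = 40.4426 m/s = 90.47 mph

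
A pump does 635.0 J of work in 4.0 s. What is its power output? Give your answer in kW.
P = W/t = 635.0/4.0 = 158.75 W = 0.1588 kW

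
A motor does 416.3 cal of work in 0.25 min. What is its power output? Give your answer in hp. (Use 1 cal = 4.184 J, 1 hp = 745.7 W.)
Convert to SI: W = 1741.8 J, t = 15.0 s
P = W/t = 1741.8/15.0 = 116.12 W = 0.1557 hp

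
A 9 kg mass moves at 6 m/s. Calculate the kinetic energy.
KE = ½mv² = ½(9)(6)² = 162.0 J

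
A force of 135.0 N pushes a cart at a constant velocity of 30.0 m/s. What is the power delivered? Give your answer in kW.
P = Fv = (135.0)(30.0) = 4050.0 W = 4.05 kW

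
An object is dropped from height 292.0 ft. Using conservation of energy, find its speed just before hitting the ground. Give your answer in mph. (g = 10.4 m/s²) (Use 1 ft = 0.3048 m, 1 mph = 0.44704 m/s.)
Convert to SI: h = 89.0016 m
mgh = ½mv² ⇒ v = √(2gh) = √(2·10.4·89.0016) = 43.026 m/s = 96.25 mph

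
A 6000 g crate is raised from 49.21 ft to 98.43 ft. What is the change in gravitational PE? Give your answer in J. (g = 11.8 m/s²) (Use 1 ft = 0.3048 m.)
Convert to SI: m = 6.0 kg, Δh = 15.0023 m
ΔPE = mgΔh = (6.0)(11.8)(15.0023) = 1062 J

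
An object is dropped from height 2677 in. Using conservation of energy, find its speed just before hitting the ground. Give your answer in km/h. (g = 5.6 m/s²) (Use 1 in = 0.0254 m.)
Convert to SI: h = 67.9958 m
mgh = ½mv² ⇒ v = √(2gh) = √(2·5.6·67.9958) = 27.5962 m/s = 99.35 km/h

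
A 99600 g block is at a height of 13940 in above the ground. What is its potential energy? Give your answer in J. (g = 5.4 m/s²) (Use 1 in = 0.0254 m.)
Convert to SI: m = 99.6 kg, h = 354.076 m
PE = mgh = (99.6)(5.4)(354.076) = 190400 J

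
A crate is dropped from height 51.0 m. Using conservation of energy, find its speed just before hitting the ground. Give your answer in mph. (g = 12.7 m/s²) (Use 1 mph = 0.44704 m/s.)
mgh = ½mv² ⇒ v = √(2gh) = √(2·12.7·51.0) = 35.9917 m/s = 80.51 mph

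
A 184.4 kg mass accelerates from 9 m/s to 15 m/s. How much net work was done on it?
W = ΔKE = ½m(v₂² − v₁²) = ½(184.4)(15² − 9²) = 13276.8 J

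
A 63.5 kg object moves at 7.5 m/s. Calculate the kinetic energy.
KE = ½mv² = ½(63.5)(7.5)² = 1786 J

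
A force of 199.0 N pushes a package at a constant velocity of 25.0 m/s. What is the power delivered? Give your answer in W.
P = Fv = (199.0)(25.0) = 4975 W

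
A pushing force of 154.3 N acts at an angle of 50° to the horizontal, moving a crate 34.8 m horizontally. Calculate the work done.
W = F·d·cosθ = (154.3)(34.8)cos(50°) = 3452 J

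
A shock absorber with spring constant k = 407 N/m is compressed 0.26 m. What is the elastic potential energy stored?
PE = ½kx² = ½(407)(0.26)² = 13.76 J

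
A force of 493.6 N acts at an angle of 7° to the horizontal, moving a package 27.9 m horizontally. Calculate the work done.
W = F·d·cosθ = (493.6)(27.9)cos(7°) = 13670 J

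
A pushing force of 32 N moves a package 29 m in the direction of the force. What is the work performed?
W = F·d = (32)(29) = 928.0 J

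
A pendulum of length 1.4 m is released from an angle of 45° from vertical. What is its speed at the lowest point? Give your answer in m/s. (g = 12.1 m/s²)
h = L(1 − cosθ) = 1.4(1 − cos45°) = 0.410051 m
v = √(2gh) = √(2·12.1·0.410051) = 3.15 m/s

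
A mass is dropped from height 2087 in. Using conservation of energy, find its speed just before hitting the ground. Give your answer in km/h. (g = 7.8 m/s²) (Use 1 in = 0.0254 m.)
Convert to SI: h = 53.0098 m
mgh = ½mv² ⇒ v = √(2gh) = √(2·7.8·53.0098) = 28.7568 m/s = 103.5 km/h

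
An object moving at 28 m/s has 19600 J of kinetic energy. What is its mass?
m = 2·KE/v² = 2·19600/(28)² = 50.0 kg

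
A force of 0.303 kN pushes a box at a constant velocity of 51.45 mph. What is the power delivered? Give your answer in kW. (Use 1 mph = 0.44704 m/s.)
Convert to SI: F = 303.0 N, v = 23.0002 m/s
P = Fv = (303.0)(23.0002) = 6969.06 W = 6.969 kW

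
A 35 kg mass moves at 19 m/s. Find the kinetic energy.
KE = ½mv² = ½(35)(19)² = 6317.5 J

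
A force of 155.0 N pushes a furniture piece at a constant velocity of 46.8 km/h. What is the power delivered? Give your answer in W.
Convert to SI: F = 155.0 N, v = 13.0 m/s
P = Fv = (155.0)(13.0) = 2015 W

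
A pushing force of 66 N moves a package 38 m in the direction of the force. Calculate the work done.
W = F·d = (66)(38) = 2508 J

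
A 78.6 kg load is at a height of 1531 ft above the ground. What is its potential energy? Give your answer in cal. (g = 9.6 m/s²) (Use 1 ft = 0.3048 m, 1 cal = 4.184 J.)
Convert to SI: m = 78.6 kg, h = 466.649 m
PE = mgh = (78.6)(9.6)(466.649) = 352115 J = 84160 cal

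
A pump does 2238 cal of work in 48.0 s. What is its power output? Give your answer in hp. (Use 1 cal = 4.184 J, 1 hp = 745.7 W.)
Convert to SI: W = 9363.79 J, t = 48.0 s
P = W/t = 9363.79/48.0 = 195.079 W = 0.2616 hp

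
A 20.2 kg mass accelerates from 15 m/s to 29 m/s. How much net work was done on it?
W = ΔKE = ½m(v₂² − v₁²) = ½(20.2)(29² − 15²) = 6221.6 J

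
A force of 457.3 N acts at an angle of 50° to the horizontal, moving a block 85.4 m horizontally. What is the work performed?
W = F·d·cosθ = (457.3)(85.4)cos(50°) = 25100 J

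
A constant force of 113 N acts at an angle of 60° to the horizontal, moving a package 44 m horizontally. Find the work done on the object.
W = F·d·cosθ = (113)(44)cos(60°) = 2486 J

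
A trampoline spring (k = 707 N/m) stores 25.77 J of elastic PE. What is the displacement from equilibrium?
x = √(2·PE/k) = √(2·25.77/707) = 0.27 m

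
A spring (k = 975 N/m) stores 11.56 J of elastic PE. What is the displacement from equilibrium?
x = √(2·PE/k) = √(2·11.56/975) = 0.154 m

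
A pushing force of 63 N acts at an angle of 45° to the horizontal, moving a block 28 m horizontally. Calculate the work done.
W = F·d·cosθ = (63)(28)cos(45°) = 1247 J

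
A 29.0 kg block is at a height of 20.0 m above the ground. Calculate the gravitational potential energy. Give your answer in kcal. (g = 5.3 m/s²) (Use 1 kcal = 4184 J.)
PE = mgh = (29.0)(5.3)(20.0) = 3074.0 J = 0.7347 kcal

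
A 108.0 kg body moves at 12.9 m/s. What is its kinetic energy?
KE = ½mv² = ½(108.0)(12.9)² = 8986 J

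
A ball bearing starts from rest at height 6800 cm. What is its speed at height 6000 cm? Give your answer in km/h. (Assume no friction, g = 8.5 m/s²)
Convert to SI: h₁−h₂ = 8.0 m
mgh₁ = mgh₂ + ½mv² ⇒ v = √(2g(h₁−h₂)) = √(2·8.5·8.0) = 11.6619 m/s = 41.98 km/h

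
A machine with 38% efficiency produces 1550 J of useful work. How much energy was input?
W_in = W_out/η = 1550/0.38 = 4079 J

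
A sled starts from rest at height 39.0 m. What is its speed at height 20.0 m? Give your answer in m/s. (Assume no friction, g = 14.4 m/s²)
mgh₁ = mgh₂ + ½mv² ⇒ v = √(2g(h₁−h₂)) = √(2·14.4·19.0) = 23.39 m/s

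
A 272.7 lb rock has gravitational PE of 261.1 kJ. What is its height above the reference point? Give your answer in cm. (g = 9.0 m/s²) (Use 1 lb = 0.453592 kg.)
Convert to SI: m = 123.695 kg, PE = 261100 J
h = PE/(mg) = 261100/(123.695·9.0) = 234.538 m = 23450 cm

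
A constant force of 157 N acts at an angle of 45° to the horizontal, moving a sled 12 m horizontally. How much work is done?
W = F·d·cosθ = (157)(12)cos(45°) = 1332 J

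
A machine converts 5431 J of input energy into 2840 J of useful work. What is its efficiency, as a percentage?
η = W_out/W_in = 2840/5431 = 52.29%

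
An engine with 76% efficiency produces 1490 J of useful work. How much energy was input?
W_in = W_out/η = 1490/0.76 = 1961 J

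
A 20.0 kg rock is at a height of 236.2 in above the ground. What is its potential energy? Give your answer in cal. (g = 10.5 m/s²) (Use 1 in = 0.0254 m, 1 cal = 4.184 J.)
Convert to SI: m = 20.0 kg, h = 5.99948 m
PE = mgh = (20.0)(10.5)(5.99948) = 1259.89 J = 301.1 cal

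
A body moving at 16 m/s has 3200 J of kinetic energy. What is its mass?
m = 2·KE/v² = 2·3200/(16)² = 25.0 kg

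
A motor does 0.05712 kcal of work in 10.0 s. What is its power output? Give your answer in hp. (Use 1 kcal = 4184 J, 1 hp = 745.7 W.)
Convert to SI: W = 238.99 J, t = 10.0 s
P = W/t = 238.99/10.0 = 23.899 W = 0.03205 hp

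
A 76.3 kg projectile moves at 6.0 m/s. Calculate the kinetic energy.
KE = ½mv² = ½(76.3)(6.0)² = 1373 J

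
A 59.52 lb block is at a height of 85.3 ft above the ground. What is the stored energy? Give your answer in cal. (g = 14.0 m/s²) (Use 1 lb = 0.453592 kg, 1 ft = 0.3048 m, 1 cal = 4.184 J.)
Convert to SI: m = 26.9978 kg, h = 25.9994 m
PE = mgh = (26.9978)(14.0)(25.9994) = 9826.99 J = 2349 cal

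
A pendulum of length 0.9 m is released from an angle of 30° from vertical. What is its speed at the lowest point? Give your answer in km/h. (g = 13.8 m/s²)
h = L(1 − cosθ) = 0.9(1 − cos30°) = 0.120577 m
v = √(2gh) = √(2·13.8·0.120577) = 1.82426 m/s = 6.567 km/h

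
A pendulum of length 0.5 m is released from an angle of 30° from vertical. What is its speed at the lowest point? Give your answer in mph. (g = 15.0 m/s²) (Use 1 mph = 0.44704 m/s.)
h = L(1 − cosθ) = 0.5(1 − cos30°) = 0.0669873 m
v = √(2gh) = √(2·15.0·0.0669873) = 1.41761 m/s = 3.171 mph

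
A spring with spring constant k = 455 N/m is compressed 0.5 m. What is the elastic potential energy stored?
PE = ½kx² = ½(455)(0.5)² = 56.88 J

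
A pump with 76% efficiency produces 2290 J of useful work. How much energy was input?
W_in = W_out/η = 2290/0.76 = 3013 J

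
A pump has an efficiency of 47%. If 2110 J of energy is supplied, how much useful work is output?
W_out = η·W_in = 0.47·2110 = 991.7 J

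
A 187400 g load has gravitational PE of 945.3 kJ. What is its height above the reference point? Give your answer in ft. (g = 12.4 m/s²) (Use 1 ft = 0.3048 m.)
Convert to SI: m = 187.4 kg, PE = 945300 J
h = PE/(mg) = 945300/(187.4·12.4) = 406.798 m = 1335 ft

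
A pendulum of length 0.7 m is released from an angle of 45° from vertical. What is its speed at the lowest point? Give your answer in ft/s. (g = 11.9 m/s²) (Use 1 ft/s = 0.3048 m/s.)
h = L(1 − cosθ) = 0.7(1 − cos45°) = 0.205025 m
v = √(2gh) = √(2·11.9·0.205025) = 2.20898 m/s = 7.247 ft/s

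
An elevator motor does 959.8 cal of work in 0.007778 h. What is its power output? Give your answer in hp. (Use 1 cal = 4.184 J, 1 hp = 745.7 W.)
Convert to SI: W = 4015.8 J, t = 28.0008 s
P = W/t = 4015.8/28.0008 = 143.417 W = 0.1923 hp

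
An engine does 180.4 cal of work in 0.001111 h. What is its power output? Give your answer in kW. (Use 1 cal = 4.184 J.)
Convert to SI: W = 754.794 J, t = 3.9996 s
P = W/t = 754.794/3.9996 = 188.717 W = 0.1887 kW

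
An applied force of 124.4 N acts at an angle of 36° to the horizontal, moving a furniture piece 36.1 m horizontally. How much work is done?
W = F·d·cosθ = (124.4)(36.1)cos(36°) = 3633 J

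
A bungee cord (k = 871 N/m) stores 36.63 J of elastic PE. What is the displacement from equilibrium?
x = √(2·PE/k) = √(2·36.63/871) = 0.29 m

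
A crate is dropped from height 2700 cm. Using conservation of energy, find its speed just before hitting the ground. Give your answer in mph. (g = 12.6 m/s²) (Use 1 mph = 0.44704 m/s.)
Convert to SI: h = 27.0 m
mgh = ½mv² ⇒ v = √(2gh) = √(2·12.6·27.0) = 26.0845 m/s = 58.35 mph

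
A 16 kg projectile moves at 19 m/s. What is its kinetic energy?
KE = ½mv² = ½(16)(19)² = 2888.0 J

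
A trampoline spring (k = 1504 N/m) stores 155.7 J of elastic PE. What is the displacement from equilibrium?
x = √(2·PE/k) = √(2·155.7/1504) = 0.455 m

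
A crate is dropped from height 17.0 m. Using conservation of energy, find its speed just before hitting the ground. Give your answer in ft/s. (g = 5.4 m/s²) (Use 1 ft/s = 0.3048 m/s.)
mgh = ½mv² ⇒ v = √(2gh) = √(2·5.4·17.0) = 13.5499 m/s = 44.46 ft/s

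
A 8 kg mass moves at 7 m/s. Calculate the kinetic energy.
KE = ½mv² = ½(8)(7)² = 196.0 J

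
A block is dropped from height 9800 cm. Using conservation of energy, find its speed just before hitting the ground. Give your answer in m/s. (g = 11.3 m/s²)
Convert to SI: h = 98.0 m
mgh = ½mv² ⇒ v = √(2gh) = √(2·11.3·98.0) = 47.06 m/s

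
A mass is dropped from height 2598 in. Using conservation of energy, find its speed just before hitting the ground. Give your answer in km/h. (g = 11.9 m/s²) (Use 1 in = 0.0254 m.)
Convert to SI: h = 65.9892 m
mgh = ½mv² ⇒ v = √(2gh) = √(2·11.9·65.9892) = 39.6301 m/s = 142.7 km/h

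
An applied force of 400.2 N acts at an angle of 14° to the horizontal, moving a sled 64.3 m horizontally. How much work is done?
W = F·d·cosθ = (400.2)(64.3)cos(14°) = 24970 J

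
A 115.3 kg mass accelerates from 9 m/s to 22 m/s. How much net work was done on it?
W = ΔKE = ½m(v₂² − v₁²) = ½(115.3)(22² − 9²) = 23232.95 J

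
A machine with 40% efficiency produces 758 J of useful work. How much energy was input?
W_in = W_out/η = 758/0.4 = 1895 J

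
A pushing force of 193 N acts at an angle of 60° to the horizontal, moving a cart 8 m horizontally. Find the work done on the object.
W = F·d·cosθ = (193)(8)cos(60°) = 772.0 J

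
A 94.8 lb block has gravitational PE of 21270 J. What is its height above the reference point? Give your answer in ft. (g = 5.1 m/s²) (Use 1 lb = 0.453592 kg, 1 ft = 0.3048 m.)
Convert to SI: m = 43.0005 kg, PE = 21270.0 J
h = PE/(mg) = 21270.0/(43.0005·5.1) = 96.9892 m = 318.2 ft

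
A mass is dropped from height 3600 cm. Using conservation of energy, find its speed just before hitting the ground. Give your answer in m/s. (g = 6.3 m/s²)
Convert to SI: h = 36.0 m
mgh = ½mv² ⇒ v = √(2gh) = √(2·6.3·36.0) = 21.3 m/s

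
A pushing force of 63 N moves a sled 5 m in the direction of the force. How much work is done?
W = F·d = (63)(5) = 315.0 J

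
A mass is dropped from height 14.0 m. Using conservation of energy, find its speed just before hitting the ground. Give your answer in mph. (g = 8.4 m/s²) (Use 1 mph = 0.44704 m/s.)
mgh = ½mv² ⇒ v = √(2gh) = √(2·8.4·14.0) = 15.3362 m/s = 34.31 mph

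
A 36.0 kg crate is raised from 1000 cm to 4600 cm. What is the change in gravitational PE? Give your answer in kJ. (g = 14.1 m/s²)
Convert to SI: m = 36.0 kg, Δh = 36.0 m
ΔPE = mgΔh = (36.0)(14.1)(36.0) = 18273.6 J = 18.27 kJ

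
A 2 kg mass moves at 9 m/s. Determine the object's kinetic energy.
KE = ½mv² = ½(2)(9)² = 81.0 J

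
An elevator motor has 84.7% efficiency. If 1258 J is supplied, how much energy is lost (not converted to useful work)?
W_lost = W_in(1 − η) = 1258·(1 − 0.847) = 192.5 J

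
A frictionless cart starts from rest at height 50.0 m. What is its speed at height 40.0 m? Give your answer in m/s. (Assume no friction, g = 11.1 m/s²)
mgh₁ = mgh₂ + ½mv² ⇒ v = √(2g(h₁−h₂)) = √(2·11.1·10.0) = 14.9 m/s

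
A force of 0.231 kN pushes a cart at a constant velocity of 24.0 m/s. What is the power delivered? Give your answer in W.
Convert to SI: F = 231.0 N, v = 24.0 m/s
P = Fv = (231.0)(24.0) = 5544 W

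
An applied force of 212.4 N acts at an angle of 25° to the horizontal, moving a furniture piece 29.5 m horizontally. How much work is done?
W = F·d·cosθ = (212.4)(29.5)cos(25°) = 5679 J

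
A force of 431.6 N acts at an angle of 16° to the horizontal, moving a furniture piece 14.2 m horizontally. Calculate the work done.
W = F·d·cosθ = (431.6)(14.2)cos(16°) = 5891 J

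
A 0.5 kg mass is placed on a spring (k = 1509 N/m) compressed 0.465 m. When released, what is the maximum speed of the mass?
½kx² = ½mv² ⇒ v = x√(k/m) = (0.465)√(1509/0.5) = 25.55 m/s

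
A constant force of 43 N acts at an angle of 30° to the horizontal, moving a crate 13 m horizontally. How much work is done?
W = F·d·cosθ = (43)(13)cos(30°) = 484.1 J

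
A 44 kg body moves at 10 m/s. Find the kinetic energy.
KE = ½mv² = ½(44)(10)² = 2200.0 J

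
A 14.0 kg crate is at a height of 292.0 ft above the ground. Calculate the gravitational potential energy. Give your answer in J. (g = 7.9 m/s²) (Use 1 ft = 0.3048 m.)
Convert to SI: m = 14.0 kg, h = 89.0016 m
PE = mgh = (14.0)(7.9)(89.0016) = 9844 J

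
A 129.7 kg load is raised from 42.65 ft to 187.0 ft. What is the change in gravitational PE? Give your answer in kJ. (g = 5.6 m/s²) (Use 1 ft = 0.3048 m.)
Convert to SI: m = 129.7 kg, Δh = 43.9979 m
ΔPE = mgΔh = (129.7)(5.6)(43.9979) = 31956.5 J = 31.96 kJ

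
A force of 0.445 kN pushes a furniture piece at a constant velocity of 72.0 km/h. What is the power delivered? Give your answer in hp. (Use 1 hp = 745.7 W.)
Convert to SI: F = 445.0 N, v = 20.0 m/s
P = Fv = (445.0)(20.0) = 8900.0 W = 11.94 hp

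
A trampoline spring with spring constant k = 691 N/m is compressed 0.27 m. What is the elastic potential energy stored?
PE = ½kx² = ½(691)(0.27)² = 25.19 J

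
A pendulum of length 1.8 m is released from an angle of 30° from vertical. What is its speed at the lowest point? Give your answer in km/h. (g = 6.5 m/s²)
h = L(1 − cosθ) = 1.8(1 − cos30°) = 0.241154 m
v = √(2gh) = √(2·6.5·0.241154) = 1.77059 m/s = 6.374 km/h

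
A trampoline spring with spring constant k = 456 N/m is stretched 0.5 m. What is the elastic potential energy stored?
PE = ½kx² = ½(456)(0.5)² = 57.0 J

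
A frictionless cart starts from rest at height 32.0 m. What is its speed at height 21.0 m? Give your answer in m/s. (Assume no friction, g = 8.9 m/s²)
mgh₁ = mgh₂ + ½mv² ⇒ v = √(2g(h₁−h₂)) = √(2·8.9·11.0) = 13.99 m/s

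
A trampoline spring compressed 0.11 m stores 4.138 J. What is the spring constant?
k = 2·PE/x² = 2·4.138/(0.11)² = 684.0 N/m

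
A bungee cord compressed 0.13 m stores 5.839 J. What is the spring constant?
k = 2·PE/x² = 2·5.839/(0.13)² = 691.0 N/m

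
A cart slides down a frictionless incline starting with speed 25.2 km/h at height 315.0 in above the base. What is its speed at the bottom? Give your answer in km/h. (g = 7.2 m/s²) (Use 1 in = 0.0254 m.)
Convert to SI: v₀ = 7.0 m/s, h = 8.001 m
½mv₀² + mgh = ½mv² ⇒ v = √(v₀² + 2gh) = √(7.0² + 2·7.2·8.001) = 12.8146 m/s = 46.13 km/h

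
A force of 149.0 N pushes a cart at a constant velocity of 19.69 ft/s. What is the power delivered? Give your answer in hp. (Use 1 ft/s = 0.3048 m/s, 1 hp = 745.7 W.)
Convert to SI: F = 149.0 N, v = 6.00151 m/s
P = Fv = (149.0)(6.00151) = 894.225 W = 1.199 hp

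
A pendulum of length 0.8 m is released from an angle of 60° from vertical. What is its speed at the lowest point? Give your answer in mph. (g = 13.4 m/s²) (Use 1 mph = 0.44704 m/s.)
h = L(1 − cosθ) = 0.8(1 − cos60°) = 0.4 m
v = √(2gh) = √(2·13.4·0.4) = 3.27414 m/s = 7.324 mph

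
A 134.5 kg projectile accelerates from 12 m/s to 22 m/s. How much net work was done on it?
W = ΔKE = ½m(v₂² − v₁²) = ½(134.5)(22² − 12²) = 22865.0 J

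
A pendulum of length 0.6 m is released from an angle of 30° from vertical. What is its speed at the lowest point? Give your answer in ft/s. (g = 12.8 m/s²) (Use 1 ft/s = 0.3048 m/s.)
h = L(1 − cosθ) = 0.6(1 − cos30°) = 0.0803848 m
v = √(2gh) = √(2·12.8·0.0803848) = 1.43452 m/s = 4.706 ft/s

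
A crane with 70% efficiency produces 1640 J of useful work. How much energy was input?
W_in = W_out/η = 1640/0.7 = 2343 J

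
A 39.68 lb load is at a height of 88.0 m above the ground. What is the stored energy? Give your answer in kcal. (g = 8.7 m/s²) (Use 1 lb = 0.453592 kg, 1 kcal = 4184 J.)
Convert to SI: m = 17.9985 kg, h = 88.0 m
PE = mgh = (17.9985)(8.7)(88.0) = 13779.7 J = 3.293 kcal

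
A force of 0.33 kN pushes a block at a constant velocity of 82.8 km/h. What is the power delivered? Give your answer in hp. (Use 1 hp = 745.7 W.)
Convert to SI: F = 330.0 N, v = 23.0 m/s
P = Fv = (330.0)(23.0) = 7590.0 W = 10.18 hp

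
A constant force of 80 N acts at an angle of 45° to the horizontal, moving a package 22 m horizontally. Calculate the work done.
W = F·d·cosθ = (80)(22)cos(45°) = 1245 J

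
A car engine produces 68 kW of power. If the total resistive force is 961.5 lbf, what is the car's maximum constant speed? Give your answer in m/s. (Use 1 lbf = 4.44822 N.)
Convert to SI: F = 4276.96 N
P = Fv ⇒ v = P/F = 68000 W/4276.96 N = 15.9 m/s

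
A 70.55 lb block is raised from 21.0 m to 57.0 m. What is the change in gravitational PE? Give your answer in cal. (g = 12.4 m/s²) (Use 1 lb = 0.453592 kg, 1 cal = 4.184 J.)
Convert to SI: m = 32.0009 kg, Δh = 36.0 m
ΔPE = mgΔh = (32.0009)(12.4)(36.0) = 14285.2 J = 3414 cal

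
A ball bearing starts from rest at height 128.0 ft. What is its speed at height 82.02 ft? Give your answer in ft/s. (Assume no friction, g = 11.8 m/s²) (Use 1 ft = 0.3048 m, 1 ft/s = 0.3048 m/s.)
Convert to SI: h₁−h₂ = 14.0147 m
mgh₁ = mgh₂ + ½mv² ⇒ v = √(2g(h₁−h₂)) = √(2·11.8·14.0147) = 18.1865 m/s = 59.67 ft/s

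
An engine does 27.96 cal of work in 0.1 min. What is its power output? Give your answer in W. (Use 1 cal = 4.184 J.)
Convert to SI: W = 116.985 J, t = 6.0 s
P = W/t = 116.985/6.0 = 19.5 W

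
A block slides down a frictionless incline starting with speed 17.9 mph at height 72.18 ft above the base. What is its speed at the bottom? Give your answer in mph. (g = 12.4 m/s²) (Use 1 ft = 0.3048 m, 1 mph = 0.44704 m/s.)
Convert to SI: v₀ = 8.00202 m/s, h = 22.0005 m
½mv₀² + mgh = ½mv² ⇒ v = √(v₀² + 2gh) = √(8.00202² + 2·12.4·22.0005) = 24.691 m/s = 55.23 mph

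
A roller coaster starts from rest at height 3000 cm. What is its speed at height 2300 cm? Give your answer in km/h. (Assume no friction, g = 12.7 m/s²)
Convert to SI: h₁−h₂ = 7.0 m
mgh₁ = mgh₂ + ½mv² ⇒ v = √(2g(h₁−h₂)) = √(2·12.7·7.0) = 13.3342 m/s = 48.0 km/h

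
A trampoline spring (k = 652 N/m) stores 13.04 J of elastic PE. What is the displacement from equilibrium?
x = √(2·PE/k) = √(2·13.04/652) = 0.2 m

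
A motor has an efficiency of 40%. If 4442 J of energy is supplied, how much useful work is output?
W_out = η·W_in = 0.4·4442 = 1776.8 J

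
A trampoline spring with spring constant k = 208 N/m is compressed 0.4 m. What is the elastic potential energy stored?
PE = ½kx² = ½(208)(0.4)² = 16.64 J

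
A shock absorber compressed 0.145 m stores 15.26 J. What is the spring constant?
k = 2·PE/x² = 2·15.26/(0.145)² = 1452 N/m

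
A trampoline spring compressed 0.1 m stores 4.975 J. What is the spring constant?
k = 2·PE/x² = 2·4.975/(0.1)² = 995.0 N/m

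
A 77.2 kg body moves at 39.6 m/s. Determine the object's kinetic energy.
KE = ½mv² = ½(77.2)(39.6)² = 60530 J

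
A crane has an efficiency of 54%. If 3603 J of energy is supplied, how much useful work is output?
W_out = η·W_in = 0.54·3603 = 1945.62 J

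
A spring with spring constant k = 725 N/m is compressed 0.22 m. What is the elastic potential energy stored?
PE = ½kx² = ½(725)(0.22)² = 17.55 J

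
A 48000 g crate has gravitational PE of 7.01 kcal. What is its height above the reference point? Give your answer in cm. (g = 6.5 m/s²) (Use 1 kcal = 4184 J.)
Convert to SI: m = 48.0 kg, PE = 29329.8 J
h = PE/(mg) = 29329.8/(48.0·6.5) = 94.0059 m = 9401 cm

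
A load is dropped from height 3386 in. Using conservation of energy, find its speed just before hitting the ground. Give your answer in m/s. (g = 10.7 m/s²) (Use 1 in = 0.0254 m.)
Convert to SI: h = 86.0044 m
mgh = ½mv² ⇒ v = √(2gh) = √(2·10.7·86.0044) = 42.9 m/s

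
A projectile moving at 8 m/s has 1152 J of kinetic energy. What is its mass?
m = 2·KE/v² = 2·1152/(8)² = 36.0 kg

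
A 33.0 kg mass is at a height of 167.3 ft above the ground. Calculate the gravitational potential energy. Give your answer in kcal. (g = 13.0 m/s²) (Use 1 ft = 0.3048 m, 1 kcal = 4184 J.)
Convert to SI: m = 33.0 kg, h = 50.993 m
PE = mgh = (33.0)(13.0)(50.993) = 21876.0 J = 5.228 kcal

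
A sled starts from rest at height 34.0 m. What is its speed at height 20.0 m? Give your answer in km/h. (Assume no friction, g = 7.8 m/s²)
mgh₁ = mgh₂ + ½mv² ⇒ v = √(2g(h₁−h₂)) = √(2·7.8·14.0) = 14.7784 m/s = 53.2 km/h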